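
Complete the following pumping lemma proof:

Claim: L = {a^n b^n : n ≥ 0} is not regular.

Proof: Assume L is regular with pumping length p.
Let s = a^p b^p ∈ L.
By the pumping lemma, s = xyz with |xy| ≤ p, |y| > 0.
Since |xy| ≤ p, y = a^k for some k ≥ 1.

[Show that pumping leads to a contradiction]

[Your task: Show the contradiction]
Consider xy²z = a^(p+k) b^p.

Since k ≥ 1, we have p + k > p.
So xy²z has more a's than b's: (p+k) a's vs p b's.
This means xy²z ∉ L because a^n b^n requires equal counts.

This contradicts the pumping lemma which states xy²z ∈ L.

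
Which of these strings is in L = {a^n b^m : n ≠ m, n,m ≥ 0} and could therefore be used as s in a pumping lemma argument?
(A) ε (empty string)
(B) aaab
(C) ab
(B) aaab

The pumping lemma is applied to a string s that lies in L, so first check membership of each option:
- (A) ε = a^0 b^0 has n = m = 0, so it is not in L ✗
- (B) aaab = a^3 b^1 with 3 ≠ 1, so it is in L ✓
- (C) ab = a^1 b^1 has n = m = 1, so it is not in L ✗

Only (B) aaab is in L, so it is the only candidate that could play the role of s.
(In a complete proof one picks s in terms of the pumping length p so that |s| ≥ p is guaranteed; a fixed string like aaab illustrates the shape of such an s.)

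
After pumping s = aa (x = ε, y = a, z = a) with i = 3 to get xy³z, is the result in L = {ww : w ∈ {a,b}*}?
Yes

xy³z = ε · aaa · a = aaaa.
aaaa splits into halves aa · aa, which are equal, so it is in L (w = aa).
(A single pumped string landing in L is not a contradiction by itself; a non-regularity proof needs some i for which xy^i z ∉ L, for every admissible decomposition.)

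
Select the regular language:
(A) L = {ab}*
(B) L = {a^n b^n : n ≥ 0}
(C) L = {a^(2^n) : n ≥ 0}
(A) {ab}*

(A) L = {ab}* is regular.

This can be recognized by a finite automaton (DFA/NFA).
Regular expressions like {ab}* define regular languages.

The other choices are not regular:
- {a^(2^n) : n ≥ 0}: After pumping, length is no longer a power of 2
- {a^n b^n : n ≥ 0}: After pumping, the number of a's and b's become unequal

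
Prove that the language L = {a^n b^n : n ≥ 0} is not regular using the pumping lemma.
Assume for contradiction that L is regular, and let p ≥ 1 be the pumping length given by the pumping lemma.
Choose s = a^p b^p. Then s ∈ L and |s| = 2p ≥ p.
By the pumping lemma, s = xyz for some x, y, z with |xy| ≤ p, |y| ≥ 1, and xy^i z ∈ L for every i ≥ 0.
Since |xy| ≤ p and the first p symbols of s are all a's, we must have y = a^k for some k with 1 ≤ k ≤ p.

Take i = 0: xy⁰z = a^(p − k) b^p.
This string has p − k a's but p b's, and p − k < p because k ≥ 1. So xy⁰z ∉ L.

This contradicts the pumping lemma, which requires xy^i z ∈ L for all i ≥ 0.
Hence L = {a^n b^n : n ≥ 0} is not regular. ∎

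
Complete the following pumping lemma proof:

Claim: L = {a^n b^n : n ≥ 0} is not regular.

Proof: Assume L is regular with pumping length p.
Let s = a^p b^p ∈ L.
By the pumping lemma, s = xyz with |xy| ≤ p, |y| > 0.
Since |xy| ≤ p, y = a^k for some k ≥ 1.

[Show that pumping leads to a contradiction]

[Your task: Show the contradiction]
Consider xy²z = a^(p+k) b^p.

Since k ≥ 1, we have p + k > p.
So xy²z has more a's than b's: (p+k) a's vs p b's.
This means xy²z ∉ L because a^n b^n requires equal counts.

This contradicts the pumping lemma which states xy²z ∈ L.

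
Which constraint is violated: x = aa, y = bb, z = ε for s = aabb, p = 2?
Violated: |xy| ≤ p

The decomposition x = aa, y = bb, z = ε for s = aabb with p = 2
violates the constraint: |xy| ≤ p

|xy| = |aabb| = 4 > 2 = p. The decomposition puts too many characters in xy.

Pumping lemma constraints:
1. xyz = s (decomposition is valid)
2. |xy| ≤ p
3. |y| > 0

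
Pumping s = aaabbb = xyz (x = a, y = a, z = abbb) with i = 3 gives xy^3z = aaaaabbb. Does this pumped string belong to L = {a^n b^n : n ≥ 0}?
No

xy³z = a · aaa · abbb = aaaaabbb.
aaaaabbb has 5 a's and 3 b's; 5 ≠ 3, so it is not in L.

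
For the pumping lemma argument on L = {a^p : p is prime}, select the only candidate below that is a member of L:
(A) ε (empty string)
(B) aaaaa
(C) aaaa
(B) aaaaa

The pumping lemma is applied to a string s that lies in L, so first check membership of each option:
- (A) ε has length 0, which is not prime, so it is not in L ✗
- (B) aaaaa has length 5, which is prime, so it is in L ✓
- (C) aaaa has length 4 = 2 × 2, which is not prime, so it is not in L ✗

Only (B) aaaaa is in L, so it is the only candidate that could play the role of s.
(In a complete proof one picks s in terms of the pumping length p so that |s| ≥ p is guaranteed; a fixed string like aaaaa illustrates the shape of such an s.)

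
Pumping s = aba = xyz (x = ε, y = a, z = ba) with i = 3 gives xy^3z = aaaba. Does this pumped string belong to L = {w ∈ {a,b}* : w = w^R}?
No

xy³z = ε · aaa · ba = aaaba.
aaaba reversed is abaaa ≠ aaaba, so it is not a palindrome and is not in L.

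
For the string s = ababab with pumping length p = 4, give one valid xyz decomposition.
x = '', y = 'ab', z = 'abab'

For s = ababab and p = 4, one valid decomposition is:
- x = '' (length 0)
- y = 'ab' (length 2)
- z = 'abab' (length 4)

Verification:
- xyz = '' + 'ab' + 'abab' = ababab ✓
- |xy| = 2 ≤ 4 ✓
- |y| = 2 > 0 ✓

All pumping lemma constraints are satisfied.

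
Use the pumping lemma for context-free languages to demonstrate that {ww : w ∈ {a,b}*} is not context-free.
Assume for contradiction that L is context-free, and let p ≥ 1 be the pumping length given by the pumping lemma for CFLs.
Choose s = a^p b^p a^p b^p. Then s ∈ L (take w = a^p b^p) and |s| = 4p ≥ p.
By the CFL pumping lemma, s = uvxyz for some u, v, x, y, z with |vxy| ≤ p, |vy| ≥ 1, and uv^i xy^i z ∈ L for every i ≥ 0.

Write s as four blocks A₁ B₁ A₂ B₂ with A₁ = A₂ = a^p and B₁ = B₂ = b^p. Since |vxy| ≤ p, the window vxy lies inside at most two adjacent blocks. Take i = 0 and let t = uxz, so |t| = 4p − |vy| with 1 ≤ |vy| ≤ p. If |t| is odd, t ∉ L immediately, so assume |vy| is even (hence |vy| ≥ 2) and |t|/2 = 2p − |vy|/2, which satisfies p ≤ |t|/2 ≤ 2p − 1.

Case 1 (vxy inside A₁B₁): t = a^(p−j) b^(p−l) a^p b^p with j + l = |vy|. The second half of t has length < 2p, so it is a suffix of the trailing a^p b^p and ends in b; the first half is a^(p−j) b^(p−l) a^((j+l)/2), which ends in a because (j+l)/2 ≥ 1. The halves differ, so t ∉ L.

Case 2 (vxy inside B₁A₂, straddling the middle): t = a^p b^(p−j) a^(p−l) b^p with j + l = |vy|. If t = ww, then w is a prefix of t of length ≥ p, so w begins with a^p; and w is a suffix of t of length ≥ p, so w ends with b^p. That forces |w| ≥ 2p, contradicting |w| = |t|/2 ≤ 2p − 1. So t ∉ L.

Case 3 (vxy inside A₂B₂): t = a^p b^p a^(p−j) b^(p−l) with j + l = |vy|. The first half of t is a prefix of a^p b^p, so it begins with a; the second half is b^((j+l)/2) a^(p−j) b^(p−l), which begins with b. The halves differ, so t ∉ L.

In every case uv⁰xy⁰z = uxz ∉ L.

This contradicts the CFL pumping lemma, which requires uv^i xy^i z ∈ L for all i ≥ 0.
Hence L = {ww : w ∈ {a,b}*} is not context-free. ∎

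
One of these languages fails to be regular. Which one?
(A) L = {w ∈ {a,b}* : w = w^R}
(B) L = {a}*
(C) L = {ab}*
(A) {w ∈ {a,b}* : w = w^R}

(A) L = {w ∈ {a,b}* : w = w^R} is NOT regular.

The pumping lemma can be used to prove this:
After pumping, the string is no longer symmetric

The other languages are regular because they can be recognized by finite automata.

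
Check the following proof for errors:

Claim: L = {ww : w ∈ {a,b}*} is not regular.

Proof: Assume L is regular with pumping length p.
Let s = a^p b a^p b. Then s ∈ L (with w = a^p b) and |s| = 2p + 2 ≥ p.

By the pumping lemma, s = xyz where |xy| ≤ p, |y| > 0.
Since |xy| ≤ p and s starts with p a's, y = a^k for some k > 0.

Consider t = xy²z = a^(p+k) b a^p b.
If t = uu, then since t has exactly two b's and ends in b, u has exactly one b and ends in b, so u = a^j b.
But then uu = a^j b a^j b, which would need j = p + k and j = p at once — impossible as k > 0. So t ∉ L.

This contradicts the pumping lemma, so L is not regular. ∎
The proof is correct.

This proof is valid because:
1. s = a^p b a^p b is in L and is chosen in terms of p, so |s| ≥ p holds for every p
2. The decomposition analysis is correct: |xy| ≤ p forces y to lie inside the leading a's
3. The contradiction is valid: the argument shows a^(p+k) b a^p b cannot be split into two equal halves
4. The conclusion follows logically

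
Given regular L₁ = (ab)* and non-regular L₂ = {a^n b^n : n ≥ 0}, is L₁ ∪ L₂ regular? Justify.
No — L₁ ∪ L₂ is not regular.

Let U = (ab)* ∪ {a^n b^n}. If U were regular, then U ∩ aa*bb* would be regular (closure under intersection with a regular language). But (ab)* ∩ aa*bb* = {ab} and {a^n b^n} ∩ aa*bb* = {a^n b^n : n ≥ 1}, so U ∩ aa*bb* = {a^n b^n : n ≥ 1}, which is not regular. Hence U is not regular.

Note that the bare facts "L₁ regular, L₂ non-regular" do not settle the question by themselves: the closure of regular languages under ∪, ∩, complement and difference applies only when BOTH operands are regular. With a non-regular operand the result can come out regular or non-regular depending on the specific languages, so one has to work out L₁ ∪ L₂ for this particular pair, as above.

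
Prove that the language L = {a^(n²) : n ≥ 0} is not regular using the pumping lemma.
Assume for contradiction that L is regular, and let p ≥ 1 be the pumping length given by the pumping lemma.
Choose s = a^(p²). Then s ∈ L and |s| = p² ≥ p.
By the pumping lemma, s = xyz for some x, y, z with |xy| ≤ p, |y| ≥ 1, and xy^i z ∈ L for every i ≥ 0.
Here y = a^k for some k with 1 ≤ k ≤ |xy| ≤ p.

Take i = 2: |xy²z| = p² + k.
Now p² < p² + k ≤ p² + p < p² + 2p + 1 = (p + 1)².
So |xy²z| lies strictly between the consecutive squares p² and (p + 1)², hence is not a perfect square, and xy²z ∉ L.

This contradicts the pumping lemma, which requires xy^i z ∈ L for all i ≥ 0.
Hence L = {a^(n²) : n ≥ 0} is not regular. ∎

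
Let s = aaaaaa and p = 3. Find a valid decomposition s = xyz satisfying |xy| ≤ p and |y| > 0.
x = '', y = 'a', z = 'aaaaa'

For s = aaaaaa and p = 3, one valid decomposition is:
- x = '' (length 0)
- y = 'a' (length 1)
- z = 'aaaaa' (length 5)

Verification:
- xyz = '' + 'a' + 'aaaaa' = aaaaaa ✓
- |xy| = 1 ≤ 3 ✓
- |y| = 1 > 0 ✓

All pumping lemma constraints are satisfied.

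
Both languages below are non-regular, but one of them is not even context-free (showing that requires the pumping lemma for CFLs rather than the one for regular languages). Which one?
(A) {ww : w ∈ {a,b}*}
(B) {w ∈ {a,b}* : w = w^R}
(A) {ww : w ∈ {a,b}*}

(A) {ww : w ∈ {a,b}*} requires the CFL pumping lemma.

- {w ∈ {a,b}* : w = w^R} is context-free (but not regular)
  • Can be shown non-regular with the regular pumping lemma
  • After pumping, the string is no longer symmetric

- {ww : w ∈ {a,b}*} is NOT context-free
  • Requires the CFL pumping lemma to prove
  • Cannot verify equality of two arbitrary substrings

The CFL pumping lemma is "stronger" in that it can prove non-membership
in the larger class of context-free languages.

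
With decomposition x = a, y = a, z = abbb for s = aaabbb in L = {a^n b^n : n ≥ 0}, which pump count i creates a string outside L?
i = 0

xy⁰z = a · ε · abbb = aabbb; aabbb has 2 a's and 3 b's; 2 ≠ 3, so it is not in L.
(Other choices also work, e.g. i = 2, 3; only i = 1 is guaranteed to stay in L since xy¹z = s.)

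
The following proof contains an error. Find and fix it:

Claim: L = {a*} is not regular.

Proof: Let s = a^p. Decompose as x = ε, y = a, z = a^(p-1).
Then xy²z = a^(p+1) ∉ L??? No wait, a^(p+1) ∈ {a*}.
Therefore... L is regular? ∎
Error: The proof attempts to show a*  is not regular, but a* IS regular!

Correction: a* is a regular language (recognized by a simple DFA with one accepting state and self-loop on 'a'). The pumping lemma can only prove non-regularity, not regularity. For regular languages, pumping always works.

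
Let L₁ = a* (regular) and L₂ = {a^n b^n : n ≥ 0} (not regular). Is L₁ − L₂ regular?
Yes — L₁ − L₂ is regular.

The only string of a* that lies in {a^n b^n} is ε, so L₁ − L₂ = a* − {ε} = a⁺ = aa*, which is regular.

Note that the bare facts "L₁ regular, L₂ non-regular" do not settle the question by themselves: the closure of regular languages under ∪, ∩, complement and difference applies only when BOTH operands are regular. With a non-regular operand the result can come out regular or non-regular depending on the specific languages, so one has to work out L₁ − L₂ for this particular pair, as above.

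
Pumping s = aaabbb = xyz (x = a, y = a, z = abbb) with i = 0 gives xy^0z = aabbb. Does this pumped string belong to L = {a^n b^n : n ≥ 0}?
No

xy⁰z = a · ε · abbb = aabbb.
aabbb has 2 a's and 3 b's; 2 ≠ 3, so it is not in L.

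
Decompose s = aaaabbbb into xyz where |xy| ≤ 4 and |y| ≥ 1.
x = '', y = 'aa', z = 'aabbbb'

For s = aaaabbbb and p = 4, one valid decomposition is:
- x = '' (length 0)
- y = 'aa' (length 2)
- z = 'aabbbb' (length 6)

Verification:
- xyz = '' + 'aa' + 'aabbbb' = aaaabbbb ✓
- |xy| = 2 ≤ 4 ✓
- |y| = 2 > 0 ✓

All pumping lemma constraints are satisfied.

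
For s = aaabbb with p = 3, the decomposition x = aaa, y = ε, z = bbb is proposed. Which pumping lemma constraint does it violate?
Violated: |y| > 0

The decomposition x = aaa, y = ε, z = bbb for s = aaabbb with p = 3
violates the constraint: |y| > 0

|y| = 0, but the pumping lemma requires |y| > 0 (y must be non-empty).

Pumping lemma constraints:
1. xyz = s (decomposition is valid)
2. |xy| ≤ p
3. |y| > 0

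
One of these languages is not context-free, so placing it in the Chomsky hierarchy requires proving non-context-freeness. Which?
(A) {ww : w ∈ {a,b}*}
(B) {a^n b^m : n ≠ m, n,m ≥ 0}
(A) {ww : w ∈ {a,b}*}

(A) {ww : w ∈ {a,b}*} requires the CFL pumping lemma.

- {a^n b^m : n ≠ m, n,m ≥ 0} is context-free (but not regular)
  • Can be shown non-regular with the regular pumping lemma
  • After pumping a's, we can make n = m

- {ww : w ∈ {a,b}*} is NOT context-free
  • Requires the CFL pumping lemma to prove
  • Even a PDA cannot compare two arbitrary halves symbol by symbol; CFL pumping on a^p b^p a^p b^p fails

The CFL pumping lemma is "stronger" in that it can prove non-membership
in the larger class of context-free languages.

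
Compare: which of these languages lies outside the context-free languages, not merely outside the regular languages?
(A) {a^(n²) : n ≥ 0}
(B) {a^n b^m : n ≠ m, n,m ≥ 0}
(A) {a^(n²) : n ≥ 0}

(A) {a^(n²) : n ≥ 0} requires the CFL pumping lemma.

- {a^n b^m : n ≠ m, n,m ≥ 0} is context-free (but not regular)
  • Can be shown non-regular with the regular pumping lemma
  • After pumping a's, we can make n = m

- {a^(n²) : n ≥ 0} is NOT context-free
  • Requires the CFL pumping lemma to prove
  • Gaps between squares grow unboundedly

The CFL pumping lemma is "stronger" in that it can prove non-membership
in the larger class of context-free languages.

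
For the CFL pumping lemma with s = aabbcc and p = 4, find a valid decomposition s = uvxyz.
u='a', v='a', x='bb', y='c', z='c'

For s = aabbcc with pumping length p = 4:

One valid decomposition:
- u = 'a'
- v = 'a'
- x = 'bb'
- y = 'c'
- z = 'c'

Verification:
- uvxyz = 'a' + 'a' + 'bb' + 'c' + 'c' = aabbcc ✓
- |vxy| = |'abbc'| = 4 ≤ 4 ✓
- |vy| = |'ac'| = 2 > 0 ✓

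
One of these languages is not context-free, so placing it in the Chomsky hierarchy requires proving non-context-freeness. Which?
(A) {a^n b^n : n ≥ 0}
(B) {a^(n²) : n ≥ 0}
(B) {a^(n²) : n ≥ 0}

(B) {a^(n²) : n ≥ 0} requires the CFL pumping lemma.

- {a^n b^n : n ≥ 0} is context-free (but not regular)
  • Can be shown non-regular with the regular pumping lemma
  • After pumping, the number of a's and b's become unequal

- {a^(n²) : n ≥ 0} is NOT context-free
  • Requires the CFL pumping lemma to prove
  • Gaps between squares grow unboundedly

The CFL pumping lemma is "stronger" in that it can prove non-membership
in the larger class of context-free languages.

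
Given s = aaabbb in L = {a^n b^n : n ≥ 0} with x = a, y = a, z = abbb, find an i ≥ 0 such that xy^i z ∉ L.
i = 2

xy²z = a · aa · abbb = aaaabbb; aaaabbb has 4 a's and 3 b's; 4 ≠ 3, so it is not in L.
(Other choices also work, e.g. i = 0, 3; only i = 1 is guaranteed to stay in L since xy¹z = s.)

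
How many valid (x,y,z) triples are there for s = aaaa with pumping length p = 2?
3

For s = 'aaaa' with pumping length p = 2:

Constraints: |xy| ≤ 2, |y| > 0

Valid decompositions (|xy| ≤ p, |y| ≥ 1):
  • x='', y='a', z='aaa'
  • x='a', y='a', z='aa'
  • x='', y='aa', z='aa'

Total count: 3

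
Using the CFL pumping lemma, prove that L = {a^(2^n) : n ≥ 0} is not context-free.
Assume for contradiction that L is context-free, and let p ≥ 1 be the pumping length given by the pumping lemma for CFLs.
Choose s = a^(2^p). Then s ∈ L and |s| = 2^p ≥ p.
By the CFL pumping lemma, s = uvxyz for some u, v, x, y, z with |vxy| ≤ p, |vy| ≥ 1, and uv^i xy^i z ∈ L for every i ≥ 0.
All symbols are a's, so only lengths matter: let k = |vy|, with 1 ≤ k ≤ |vxy| ≤ p < 2^p.

Take i = 2: |uv²xy²z| = 2^p + k, and 2^p < 2^p + k < 2^p + 2^p = 2^(p+1).
So the length lies strictly between consecutive powers of two and is not a power of 2; uv²xy²z ∉ L.

This contradicts the CFL pumping lemma, which requires uv^i xy^i z ∈ L for all i ≥ 0.
Hence L = {a^(2^n) : n ≥ 0} is not context-free. ∎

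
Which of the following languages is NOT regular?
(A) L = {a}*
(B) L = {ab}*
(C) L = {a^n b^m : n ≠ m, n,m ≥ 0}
(C) {a^n b^m : n ≠ m, n,m ≥ 0}

(C) L = {a^n b^m : n ≠ m, n,m ≥ 0} is NOT regular.

The pumping lemma can be used to prove this:
After pumping a's, we can make n = m

The other languages are regular because they can be recognized by finite automata.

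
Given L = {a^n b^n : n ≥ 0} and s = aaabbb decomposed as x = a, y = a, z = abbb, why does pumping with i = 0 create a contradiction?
xy⁰z = aabbb ∉ L

Pumping with i = 0 replaces y = a by y⁰ = ε:
- Original: s = xyz = aaabbb; aaabbb = a^3 b^3 has equal counts (3 = 3), so it is in L
- Pumped: xy⁰z = a · ε · abbb = aabbb
- aabbb has 2 a's and 3 b's; 2 ≠ 3, so it is not in L

The pumping lemma would require xy⁰z ∈ L, so this decomposition yields a contradiction.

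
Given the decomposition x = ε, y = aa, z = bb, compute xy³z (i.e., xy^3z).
aaaaaabb

Given x = '', y = 'aa', z = 'bb' and i = 3:

xy^3z = x + y·y·...·y (3 times) + z
       = '' + 'aa'^3 + 'bb'
       = '' + 'aaaaaa' + 'bb'
       = 'aaaaaabb'

The pumped string is 'aaaaaabb' with length 8.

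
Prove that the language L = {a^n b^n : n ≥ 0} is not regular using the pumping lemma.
Assume for contradiction that L is regular, and let p ≥ 1 be the pumping length given by the pumping lemma.
Choose s = a^p b^p. Then s ∈ L and |s| = 2p ≥ p.
By the pumping lemma, s = xyz for some x, y, z with |xy| ≤ p, |y| ≥ 1, and xy^i z ∈ L for every i ≥ 0.
Since |xy| ≤ p and the first p symbols of s are all a's, we must have y = a^k for some k with 1 ≤ k ≤ p.

Take i = 3: xy³z = a^(p + 2k) b^p.
This string has p + 2k a's but p b's, and p + 2k > p because k ≥ 1. So xy³z ∉ L.

This contradicts the pumping lemma, which requires xy^i z ∈ L for all i ≥ 0.
Hence L = {a^n b^n : n ≥ 0} is not regular. ∎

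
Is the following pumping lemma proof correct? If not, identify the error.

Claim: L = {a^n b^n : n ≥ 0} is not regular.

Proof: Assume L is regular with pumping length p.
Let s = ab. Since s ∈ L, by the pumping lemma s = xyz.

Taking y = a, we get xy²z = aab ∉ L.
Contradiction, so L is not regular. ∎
The proof is INCORRECT.

Error: The string s = ab may be shorter than p.
The pumping lemma only applies to strings with |s| ≥ p, and p is not under our control.
We must choose s in terms of p, e.g. s = a^p b^p, to ensure |s| ≥ p.
(The proof also fixes one particular y; a valid argument must handle every decomposition with |xy| ≤ p and |y| ≥ 1 — for s = a^p b^p this forces y = a^k, and then xy²z = a^(p+k) b^p ∉ L.)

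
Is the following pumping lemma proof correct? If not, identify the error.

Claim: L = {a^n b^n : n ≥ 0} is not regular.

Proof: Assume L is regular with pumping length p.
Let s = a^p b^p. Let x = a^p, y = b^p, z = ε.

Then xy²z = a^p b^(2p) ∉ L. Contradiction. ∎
The proof is INCORRECT.

Error: The decomposition violates |xy| ≤ p.
With x = a^p and y = b^p, we have |xy| = 2p > p.
The pumping lemma requires |xy| ≤ p, so y must be within the first p characters.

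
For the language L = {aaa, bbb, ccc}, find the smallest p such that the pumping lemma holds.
p = 4

For a finite language L, the pumping lemma holds vacuously if p > max|s| for s ∈ L.

The longest string in L = {aaa, bbb, ccc} has length 3.
If p = 4, then no string s ∈ L has |s| ≥ p, so the condition is vacuously true.

The minimum pumping length is p = 4.

Why no smaller p works: for any p ≤ 3, the longest string s ∈ L has |s| = 3 ≥ p, so it would
have to be pumpable; but pumping up (i = 2, 3, ...) produces ever longer strings, which cannot all lie in the
finite language L. So the pumping property fails for every p ≤ 3.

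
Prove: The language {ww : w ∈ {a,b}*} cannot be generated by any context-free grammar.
Assume for contradiction that L is context-free, and let p ≥ 1 be the pumping length given by the pumping lemma for CFLs.
Choose s = a^p b^p a^p b^p. Then s ∈ L (take w = a^p b^p) and |s| = 4p ≥ p.
By the CFL pumping lemma, s = uvxyz for some u, v, x, y, z with |vxy| ≤ p, |vy| ≥ 1, and uv^i xy^i z ∈ L for every i ≥ 0.

Write s as four blocks A₁ B₁ A₂ B₂ with A₁ = A₂ = a^p and B₁ = B₂ = b^p. Since |vxy| ≤ p, the window vxy lies inside at most two adjacent blocks. Take i = 0 and let t = uxz, so |t| = 4p − |vy| with 1 ≤ |vy| ≤ p. If |t| is odd, t ∉ L immediately, so assume |vy| is even (hence |vy| ≥ 2) and |t|/2 = 2p − |vy|/2, which satisfies p ≤ |t|/2 ≤ 2p − 1.

Case 1 (vxy inside A₁B₁): t = a^(p−j) b^(p−l) a^p b^p with j + l = |vy|. The second half of t has length < 2p, so it is a suffix of the trailing a^p b^p and ends in b; the first half is a^(p−j) b^(p−l) a^((j+l)/2), which ends in a because (j+l)/2 ≥ 1. The halves differ, so t ∉ L.

Case 2 (vxy inside B₁A₂, straddling the middle): t = a^p b^(p−j) a^(p−l) b^p with j + l = |vy|. If t = ww, then w is a prefix of t of length ≥ p, so w begins with a^p; and w is a suffix of t of length ≥ p, so w ends with b^p. That forces |w| ≥ 2p, contradicting |w| = |t|/2 ≤ 2p − 1. So t ∉ L.

Case 3 (vxy inside A₂B₂): t = a^p b^p a^(p−j) b^(p−l) with j + l = |vy|. The first half of t is a prefix of a^p b^p, so it begins with a; the second half is b^((j+l)/2) a^(p−j) b^(p−l), which begins with b. The halves differ, so t ∉ L.

In every case uv⁰xy⁰z = uxz ∉ L.

This contradicts the CFL pumping lemma, which requires uv^i xy^i z ∈ L for all i ≥ 0.
Hence L = {ww : w ∈ {a,b}*} is not context-free. ∎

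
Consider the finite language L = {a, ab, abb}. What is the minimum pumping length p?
p = 4

For a finite language L, the pumping lemma holds vacuously if p > max|s| for s ∈ L.

The longest string in L = {a, ab, abb} has length 3.
If p = 4, then no string s ∈ L has |s| ≥ p, so the condition is vacuously true.

The minimum pumping length is p = 4.

Why no smaller p works: for any p ≤ 3, the longest string s ∈ L has |s| = 3 ≥ p, so it would
have to be pumpable; but pumping up (i = 2, 3, ...) produces ever longer strings, which cannot all lie in the
finite language L. So the pumping property fails for every p ≤ 3.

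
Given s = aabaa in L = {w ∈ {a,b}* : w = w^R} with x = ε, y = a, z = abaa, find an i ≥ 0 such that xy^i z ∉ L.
i = 0

xy⁰z = ε · ε · abaa = abaa; abaa reversed is aaba ≠ abaa, so it is not a palindrome and is not in L.
(Other choices also work, e.g. i = 2, 3; only i = 1 is guaranteed to stay in L since xy¹z = s.)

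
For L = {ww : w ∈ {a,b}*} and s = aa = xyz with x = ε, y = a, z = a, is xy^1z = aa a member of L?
Yes

xy¹z = ε · a · a = aa.
aa splits into halves a · a, which are equal, so it is in L (w = a).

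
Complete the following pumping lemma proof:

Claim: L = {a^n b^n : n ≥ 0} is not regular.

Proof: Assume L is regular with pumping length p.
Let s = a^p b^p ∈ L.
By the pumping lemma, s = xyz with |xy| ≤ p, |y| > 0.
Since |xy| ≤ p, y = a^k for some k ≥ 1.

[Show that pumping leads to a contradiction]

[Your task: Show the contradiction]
Consider xy²z = a^(p+k) b^p.

Since k ≥ 1, we have p + k > p.
So xy²z has more a's than b's: (p+k) a's vs p b's.
This means xy²z ∉ L because a^n b^n requires equal counts.

This contradicts the pumping lemma which states xy²z ∈ L.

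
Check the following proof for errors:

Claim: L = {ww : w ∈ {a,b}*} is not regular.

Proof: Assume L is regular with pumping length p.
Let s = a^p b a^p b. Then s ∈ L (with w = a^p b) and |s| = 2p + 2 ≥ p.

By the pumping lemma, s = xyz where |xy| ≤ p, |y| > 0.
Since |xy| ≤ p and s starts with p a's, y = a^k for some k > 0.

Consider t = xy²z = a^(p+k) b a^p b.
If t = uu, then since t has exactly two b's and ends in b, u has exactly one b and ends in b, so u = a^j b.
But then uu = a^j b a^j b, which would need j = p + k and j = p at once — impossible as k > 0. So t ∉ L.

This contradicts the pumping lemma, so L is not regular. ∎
The proof is correct.

This proof is valid because:
1. s = a^p b a^p b is in L and is chosen in terms of p, so |s| ≥ p holds for every p
2. The decomposition analysis is correct: |xy| ≤ p forces y to lie inside the leading a's
3. The contradiction is valid: the argument shows a^(p+k) b a^p b cannot be split into two equal halves
4. The conclusion follows logically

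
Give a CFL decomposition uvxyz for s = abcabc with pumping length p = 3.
u='ab', v='c', x='a', y='b', z='c'

For s = abcabc with pumping length p = 3:

One valid decomposition:
- u = 'ab'
- v = 'c'
- x = 'a'
- y = 'b'
- z = 'c'

Verification:
- uvxyz = 'ab' + 'c' + 'a' + 'b' + 'c' = abcabc ✓
- |vxy| = |'cab'| = 3 ≤ 3 ✓
- |vy| = |'cb'| = 2 > 0 ✓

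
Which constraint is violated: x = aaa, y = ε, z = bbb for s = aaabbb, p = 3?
Violated: |y| > 0

The decomposition x = aaa, y = ε, z = bbb for s = aaabbb with p = 3
violates the constraint: |y| > 0

|y| = 0, but the pumping lemma requires |y| > 0 (y must be non-empty).

Pumping lemma constraints:
1. xyz = s (decomposition is valid)
2. |xy| ≤ p
3. |y| > 0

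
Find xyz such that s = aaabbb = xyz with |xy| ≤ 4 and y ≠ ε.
x = '', y = 'aaa', z = 'bbb'

For s = aaabbb and p = 4, one valid decomposition is:
- x = '' (length 0)
- y = 'aaa' (length 3)
- z = 'bbb' (length 3)

Verification:
- xyz = '' + 'aaa' + 'bbb' = aaabbb ✓
- |xy| = 3 ≤ 4 ✓
- |y| = 3 > 0 ✓

All pumping lemma constraints are satisfied.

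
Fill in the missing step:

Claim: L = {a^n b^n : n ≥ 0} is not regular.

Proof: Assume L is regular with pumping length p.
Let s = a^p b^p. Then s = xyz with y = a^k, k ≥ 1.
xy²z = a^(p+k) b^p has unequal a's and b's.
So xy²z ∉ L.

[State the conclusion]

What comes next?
This contradicts the pumping lemma for regular languages,
which guarantees xy^i z ∈ L for all i ≥ 0.

Since our assumption that L is regular leads to a contradiction,
we conclude that L = {a^n b^n : n ≥ 0} is NOT regular. ∎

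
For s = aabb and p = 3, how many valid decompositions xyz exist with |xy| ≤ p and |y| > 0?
6

For s = 'aabb' with pumping length p = 3:

Constraints: |xy| ≤ 3, |y| > 0

Valid decompositions (|xy| ≤ p, |y| ≥ 1):
  • x='', y='a', z='abb'
  • x='a', y='a', z='bb'
  • x='', y='aa', z='bb'
  • x='aa', y='b', z='b'
  • x='a', y='ab', z='b'
  • x='', y='aab', z='b'

Total count: 6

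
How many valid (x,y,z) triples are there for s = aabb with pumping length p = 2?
3

For s = 'aabb' with pumping length p = 2:

Constraints: |xy| ≤ 2, |y| > 0

Valid decompositions (|xy| ≤ p, |y| ≥ 1):
  • x='', y='a', z='abb'
  • x='a', y='a', z='bb'
  • x='', y='aa', z='bb'

Total count: 3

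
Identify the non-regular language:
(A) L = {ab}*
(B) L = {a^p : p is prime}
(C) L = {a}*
(B) {a^p : p is prime}

(B) L = {a^p : p is prime} is NOT regular.

The pumping lemma can be used to prove this:
After pumping, the length becomes composite

The other languages are regular because they can be recognized by finite automata.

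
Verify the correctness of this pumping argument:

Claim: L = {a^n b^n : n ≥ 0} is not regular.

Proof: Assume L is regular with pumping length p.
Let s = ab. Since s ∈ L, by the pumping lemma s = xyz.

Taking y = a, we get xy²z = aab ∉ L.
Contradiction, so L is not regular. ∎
The proof is INCORRECT.

Error: The string s = ab may be shorter than p.
The pumping lemma only applies to strings with |s| ≥ p, and p is not under our control.
We must choose s in terms of p, e.g. s = a^p b^p, to ensure |s| ≥ p.
(The proof also fixes one particular y; a valid argument must handle every decomposition with |xy| ≤ p and |y| ≥ 1 — for s = a^p b^p this forces y = a^k, and then xy²z = a^(p+k) b^p ∉ L.)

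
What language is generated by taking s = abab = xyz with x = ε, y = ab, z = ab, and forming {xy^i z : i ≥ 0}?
{xy^i z : i ≥ 0} = {(ab)^(i+1) : i ≥ 0} = {ab, abab, ababab, ...}

With x = ε, y = ab, z = ab: Pumping 'ab' gives strings of alternating a's and b's.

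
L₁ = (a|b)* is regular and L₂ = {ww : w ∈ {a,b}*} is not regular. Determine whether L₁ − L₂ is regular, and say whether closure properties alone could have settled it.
No — L₁ − L₂ is not regular.

L₁ − L₂ is the complement of {ww} within {a,b}*. If it were regular, its complement {ww} would be regular as well (regular languages are closed under complement) — contradiction. So L₁ − L₂ is not regular.

Note that the bare facts "L₁ regular, L₂ non-regular" do not settle the question by themselves: the closure of regular languages under ∪, ∩, complement and difference applies only when BOTH operands are regular. With a non-regular operand the result can come out regular or non-regular depending on the specific languages, so one has to work out L₁ − L₂ for this particular pair, as above.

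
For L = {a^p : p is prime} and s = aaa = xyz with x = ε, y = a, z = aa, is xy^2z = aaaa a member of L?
No

xy²z = ε · aa · aa = aaaa.
aaaa has length 4 = 2 × 2, which is not prime, so it is not in L.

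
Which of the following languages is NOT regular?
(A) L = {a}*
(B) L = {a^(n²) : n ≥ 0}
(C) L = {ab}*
(B) {a^(n²) : n ≥ 0}

(B) L = {a^(n²) : n ≥ 0} is NOT regular.

The pumping lemma can be used to prove this:
After pumping, length is no longer a perfect square

The other languages are regular because they can be recognized by finite automata.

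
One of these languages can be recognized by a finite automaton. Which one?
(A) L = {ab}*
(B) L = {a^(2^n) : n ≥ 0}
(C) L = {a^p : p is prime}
(A) {ab}*

(A) L = {ab}* is regular.

This can be recognized by a finite automaton (DFA/NFA).
Regular expressions like {ab}* define regular languages.

The other choices are not regular:
- {a^p : p is prime}: After pumping, the length becomes composite
- {a^(2^n) : n ≥ 0}: After pumping, length is no longer a power of 2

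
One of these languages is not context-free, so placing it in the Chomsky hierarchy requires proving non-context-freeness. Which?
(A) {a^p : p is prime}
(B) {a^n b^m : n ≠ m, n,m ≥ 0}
(A) {a^p : p is prime}

(A) {a^p : p is prime} requires the CFL pumping lemma.

- {a^n b^m : n ≠ m, n,m ≥ 0} is context-free (but not regular)
  • Can be shown non-regular with the regular pumping lemma
  • After pumping a's, we can make n = m

- {a^p : p is prime} is NOT context-free
  • Requires the CFL pumping lemma to prove
  • The CFL pumping lemma also fails because prime gaps are unbounded

The CFL pumping lemma is "stronger" in that it can prove non-membership
in the larger class of context-free languages.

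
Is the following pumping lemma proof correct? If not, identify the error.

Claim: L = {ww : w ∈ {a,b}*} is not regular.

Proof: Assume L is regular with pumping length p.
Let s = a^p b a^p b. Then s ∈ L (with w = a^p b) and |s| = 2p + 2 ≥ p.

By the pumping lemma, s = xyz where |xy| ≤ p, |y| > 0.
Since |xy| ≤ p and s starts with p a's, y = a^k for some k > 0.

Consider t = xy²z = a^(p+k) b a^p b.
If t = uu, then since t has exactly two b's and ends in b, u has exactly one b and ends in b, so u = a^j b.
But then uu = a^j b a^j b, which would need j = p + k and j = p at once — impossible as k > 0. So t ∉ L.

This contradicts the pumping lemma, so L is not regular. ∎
The proof is correct.

This proof is valid because:
1. s = a^p b a^p b is in L and is chosen in terms of p, so |s| ≥ p holds for every p
2. The decomposition analysis is correct: |xy| ≤ p forces y to lie inside the leading a's
3. The contradiction is valid: the argument shows a^(p+k) b a^p b cannot be split into two equal halves
4. The conclusion follows logically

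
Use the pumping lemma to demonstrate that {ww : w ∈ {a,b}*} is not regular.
Assume for contradiction that L is regular, and let p ≥ 1 be the pumping length given by the pumping lemma.
Choose s = a^p b a^p b. Then s ∈ L (take w = a^p b) and |s| = 2p + 2 ≥ p.
By the pumping lemma, s = xyz for some x, y, z with |xy| ≤ p, |y| ≥ 1, and xy^i z ∈ L for every i ≥ 0.
Since |xy| ≤ p and the first p symbols of s are all a's, y = a^k for some k with 1 ≤ k ≤ p.

Take i = 2: t = xy²z = a^(p + k) b a^p b.
Suppose t = uu for some string u. The string t contains exactly two b's and ends in b, so u contains exactly one b and ends in b; hence u = a^j b for some j, and uu = a^j b a^j b. Comparing with t = a^(p + k) b a^p b forces j = p + k (first block) and j = p (second block), which is impossible since k ≥ 1. So t ∉ L.

This contradicts the pumping lemma, which requires xy^i z ∈ L for all i ≥ 0.
Hence L = {ww : w ∈ {a,b}*} is not regular. ∎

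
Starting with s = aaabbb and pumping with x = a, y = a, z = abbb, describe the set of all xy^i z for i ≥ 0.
{xy^i z : i ≥ 0} = {a^(2+i) b^3 : i ≥ 0} = {aabbb, aaabbb, aaaabbb, ...}

With x = a, y = a, z = abbb: Starting with aaabbb and pumping the second 'a', we get strings with 2+i a's followed by 3 b's for i = 0, 1, 2, ...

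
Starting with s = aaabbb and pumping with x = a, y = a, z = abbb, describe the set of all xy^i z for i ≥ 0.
{xy^i z : i ≥ 0} = {a^(2+i) b^3 : i ≥ 0} = {aabbb, aaabbb, aaaabbb, ...}

With x = a, y = a, z = abbb: Starting with aaabbb and pumping the second 'a', we get strings with 2+i a's followed by 3 b's for i = 0, 1, 2, ...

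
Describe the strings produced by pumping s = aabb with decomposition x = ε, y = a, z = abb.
{xy^i z : i ≥ 0} = {a^(i+1) b^2 : i ≥ 0} = {abb, aabb, aaabb, ...}

With x = ε, y = a, z = abb: Starting with aabb and pumping the first 'a' (z = abb keeps the second 'a'), we get strings with i+1 a's followed by 2 b's for i = 0, 1, 2, ...; note bb is not produced because z always contributes one a.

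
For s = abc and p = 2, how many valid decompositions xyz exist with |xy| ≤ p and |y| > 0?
3

For s = 'abc' with pumping length p = 2:

Constraints: |xy| ≤ 2, |y| > 0

Valid decompositions (|xy| ≤ p, |y| ≥ 1):
  • x='', y='a', z='bc'
  • x='a', y='b', z='c'
  • x='', y='ab', z='c'

Total count: 3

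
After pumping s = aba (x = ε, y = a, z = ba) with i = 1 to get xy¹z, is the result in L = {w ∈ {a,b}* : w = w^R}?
Yes

xy¹z = ε · a · ba = aba.
aba reversed is aba, the same string, so it is a palindrome and is in L.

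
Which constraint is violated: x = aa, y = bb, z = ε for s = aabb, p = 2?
Violated: |xy| ≤ p

The decomposition x = aa, y = bb, z = ε for s = aabb with p = 2
violates the constraint: |xy| ≤ p

|xy| = |aabb| = 4 > 2 = p. The decomposition puts too many characters in xy.

Pumping lemma constraints:
1. xyz = s (decomposition is valid)
2. |xy| ≤ p
3. |y| > 0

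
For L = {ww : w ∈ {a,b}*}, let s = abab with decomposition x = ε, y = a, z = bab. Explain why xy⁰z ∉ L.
xy⁰z = bab ∉ L

Pumping with i = 0 replaces y = a by y⁰ = ε:
- Original: s = xyz = abab; abab splits into halves ab · ab, which are equal, so it is in L (w = ab)
- Pumped: xy⁰z = ε · ε · bab = bab
- bab has odd length 3, so it cannot be written as ww and is not in L

The pumping lemma would require xy⁰z ∈ L, so this decomposition yields a contradiction.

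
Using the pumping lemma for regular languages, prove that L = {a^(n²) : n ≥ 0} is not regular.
Assume for contradiction that L is regular, and let p ≥ 1 be the pumping length given by the pumping lemma.
Choose s = a^(p²). Then s ∈ L and |s| = p² ≥ p.
By the pumping lemma, s = xyz for some x, y, z with |xy| ≤ p, |y| ≥ 1, and xy^i z ∈ L for every i ≥ 0.
Here y = a^k for some k with 1 ≤ k ≤ |xy| ≤ p.

Take i = 2: |xy²z| = p² + k.
Now p² < p² + k ≤ p² + p < p² + 2p + 1 = (p + 1)².
So |xy²z| lies strictly between the consecutive squares p² and (p + 1)², hence is not a perfect square, and xy²z ∉ L.

This contradicts the pumping lemma, which requires xy^i z ∈ L for all i ≥ 0.
Hence L = {a^(n²) : n ≥ 0} is not regular. ∎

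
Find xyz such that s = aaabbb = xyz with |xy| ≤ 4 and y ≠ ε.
x = '', y = 'aa', z = 'abbb'

For s = aaabbb and p = 4, one valid decomposition is:
- x = '' (length 0)
- y = 'aa' (length 2)
- z = 'abbb' (length 4)

Verification:
- xyz = '' + 'aa' + 'abbb' = aaabbb ✓
- |xy| = 2 ≤ 4 ✓
- |y| = 2 > 0 ✓

All pumping lemma constraints are satisfied.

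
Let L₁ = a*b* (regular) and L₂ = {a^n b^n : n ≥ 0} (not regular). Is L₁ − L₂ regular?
No — L₁ − L₂ is not regular.

a*b* − {a^n b^n} = {a^n b^m : n ≠ m}. If this were regular, then its complement intersected with a*b*, namely {a^n b^n : n ≥ 0}, would be regular too (closure under complement and intersection) — contradiction. So L₁ − L₂ is not regular.

Note that the bare facts "L₁ regular, L₂ non-regular" do not settle the question by themselves: the closure of regular languages under ∪, ∩, complement and difference applies only when BOTH operands are regular. With a non-regular operand the result can come out regular or non-regular depending on the specific languages, so one has to work out L₁ − L₂ for this particular pair, as above.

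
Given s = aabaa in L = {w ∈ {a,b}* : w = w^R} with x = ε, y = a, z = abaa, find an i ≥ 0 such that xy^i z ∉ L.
i = 0

xy⁰z = ε · ε · abaa = abaa; abaa reversed is aaba ≠ abaa, so it is not a palindrome and is not in L.
(Other choices also work, e.g. i = 2, 3; only i = 1 is guaranteed to stay in L since xy¹z = s.)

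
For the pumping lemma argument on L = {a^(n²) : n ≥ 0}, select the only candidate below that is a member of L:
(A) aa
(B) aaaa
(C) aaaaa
(B) aaaa

The pumping lemma is applied to a string s that lies in L, so first check membership of each option:
- (A) aa has length 2, strictly between 1² = 1 and 2² = 4, so it is not in L ✗
- (B) aaaa has length 4 = 2², a perfect square, so it is in L ✓
- (C) aaaaa has length 5, strictly between 2² = 4 and 3² = 9, so it is not in L ✗

Only (B) aaaa is in L, so it is the only candidate that could play the role of s.
(In a complete proof one picks s in terms of the pumping length p so that |s| ≥ p is guaranteed; a fixed string like aaaa illustrates the shape of such an s.)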